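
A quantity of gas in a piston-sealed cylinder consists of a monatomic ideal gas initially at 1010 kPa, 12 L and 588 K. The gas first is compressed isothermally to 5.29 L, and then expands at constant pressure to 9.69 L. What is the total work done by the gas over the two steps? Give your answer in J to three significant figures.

Step 1 (isothermal): W = P₁V₁ ln(V₂/V₁) = (12120) ln(5.29/12) = -9927 J.
After step 1: P = 2291 kPa, V = 5.29 L, T = 588 K.
Step 2 (isobaric): W = PΔV = (2291 kPa)(9.69 − 5.29 L) = 10081 J.
W_total = -9927 + 10081 = 153.6 J.

W_total ≈ 154 J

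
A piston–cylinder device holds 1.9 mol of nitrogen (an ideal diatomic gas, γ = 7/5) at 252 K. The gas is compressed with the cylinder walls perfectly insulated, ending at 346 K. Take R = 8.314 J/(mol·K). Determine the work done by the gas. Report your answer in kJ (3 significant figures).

Adiabatic ⇒ Q = 0, so W_by = −ΔU = nCᵥ(T₁ − T₂).
Cᵥ = 5R/2 = 20.79 J/(mol·K).
W = (1.9)(20.79)(252 − 346) = -3712 J.

W ≈ -3.71 kJ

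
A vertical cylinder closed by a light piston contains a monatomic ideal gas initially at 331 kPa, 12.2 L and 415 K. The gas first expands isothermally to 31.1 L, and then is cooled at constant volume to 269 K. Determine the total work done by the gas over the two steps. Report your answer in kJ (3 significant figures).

W_total ≈ 3.78 kJ

Step 1 (isothermal): W = P₁V₁ ln(V₂/V₁) = (4038) ln(31.1/12.2) = 3779 J.
Step 2 (isochoric): W = 0 (constant volume).
W_total = 3779 + 0 = 3779 J.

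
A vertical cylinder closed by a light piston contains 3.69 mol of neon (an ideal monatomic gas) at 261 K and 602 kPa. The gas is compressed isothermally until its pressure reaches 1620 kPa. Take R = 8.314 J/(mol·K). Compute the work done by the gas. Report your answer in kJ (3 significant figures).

W ≈ -7.93 kJ

Isothermal process: W = nRT ln(V₂/V₁) = nRT ln(P₁/P₂).
W = (3.69)(8.314)(261) × ln(602/1620)
  = 8007 × ln(0.3716) = 8007 × -0.9899
W_by_gas = -7926 J.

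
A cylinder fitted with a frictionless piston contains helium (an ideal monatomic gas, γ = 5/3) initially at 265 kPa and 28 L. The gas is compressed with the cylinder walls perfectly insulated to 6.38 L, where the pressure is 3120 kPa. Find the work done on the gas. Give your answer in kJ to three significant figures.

W ≈ 18.7 kJ

Adiabatic: W = (P₁V₁ − P₂V₂)/(γ − 1) with γ = 5/3.
P₁V₁ = 7420 J, P₂V₂ = 19906 J.
W = (7420 − 19906) / 0.6667 = -18728 J.
Work on gas = −W_by = 18728 J.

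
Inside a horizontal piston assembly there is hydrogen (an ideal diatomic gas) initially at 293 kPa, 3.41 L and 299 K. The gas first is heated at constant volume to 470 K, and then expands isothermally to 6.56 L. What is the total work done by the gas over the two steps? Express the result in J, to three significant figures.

Step 1 (isochoric): W = 0 (constant volume).
After step 1: P = 460.6 kPa (V unchanged).
Step 2 (isothermal): W = P₁V₁ ln(V₂/V₁) = (1571) ln(6.56/3.41) = 1028 J.
W_total = 0 + 1028 = 1028 J.

W_total ≈ 1030 J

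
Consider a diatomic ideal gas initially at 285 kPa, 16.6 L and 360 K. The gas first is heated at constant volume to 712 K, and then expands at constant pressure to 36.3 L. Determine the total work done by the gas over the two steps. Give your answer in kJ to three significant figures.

Step 1 (isochoric): W = 0 (constant volume).
After step 1: P = 563.7 kPa (V unchanged).
Step 2 (isobaric): W = PΔV = (563.7 kPa)(36.3 − 16.6 L) = 11104 J.
W_total = 0 + 11104 = 11104 J.

W_total ≈ 11.1 kJ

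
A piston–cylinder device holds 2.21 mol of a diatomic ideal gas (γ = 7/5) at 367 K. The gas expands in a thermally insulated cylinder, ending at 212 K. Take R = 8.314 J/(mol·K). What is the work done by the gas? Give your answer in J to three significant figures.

W ≈ 7120 J

Adiabatic ⇒ Q = 0, so W_by = −ΔU = nCᵥ(T₁ − T₂).
Cᵥ = 5R/2 = 20.79 J/(mol·K).
W = (2.21)(20.79)(367 − 212) = 7120 J.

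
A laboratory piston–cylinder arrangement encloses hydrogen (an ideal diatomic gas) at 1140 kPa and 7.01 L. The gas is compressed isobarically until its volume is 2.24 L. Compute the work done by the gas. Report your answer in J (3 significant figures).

Isobaric: W = P ΔV.
W = (1140 kPa)(2.24 − 7.01 L) = (1140)(-4.77) = -5438 J.

W ≈ -5440 J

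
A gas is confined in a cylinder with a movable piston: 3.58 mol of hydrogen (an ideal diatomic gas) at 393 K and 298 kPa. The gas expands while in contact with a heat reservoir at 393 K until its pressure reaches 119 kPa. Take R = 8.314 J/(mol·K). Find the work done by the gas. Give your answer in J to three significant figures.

W ≈ 10700 J

Isothermal process: W = nRT ln(V₂/V₁) = nRT ln(P₁/P₂).
W = (3.58)(8.314)(393) × ln(298/119)
  = 11697 × ln(2.504) = 11697 × 0.918
W_by_gas = 10738 J.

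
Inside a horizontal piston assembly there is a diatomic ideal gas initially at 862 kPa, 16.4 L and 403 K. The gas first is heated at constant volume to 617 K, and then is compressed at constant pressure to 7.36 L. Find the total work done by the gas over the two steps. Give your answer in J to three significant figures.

W_total ≈ -11900 J

Step 1 (isochoric): W = 0 (constant volume).
After step 1: P = 1320 kPa (V unchanged).
Step 2 (isobaric): W = PΔV = (1320 kPa)(7.36 − 16.4 L) = -11930 J.
W_total = 0 − 11930 = -11930 J.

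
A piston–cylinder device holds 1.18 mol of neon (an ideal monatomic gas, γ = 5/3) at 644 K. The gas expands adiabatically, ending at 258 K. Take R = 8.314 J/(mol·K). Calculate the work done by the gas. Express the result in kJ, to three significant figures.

Adiabatic ⇒ Q = 0, so W_by = −ΔU = nCᵥ(T₁ − T₂).
Cᵥ = 3R/2 = 12.47 J/(mol·K).
W = (1.18)(12.47)(644 − 258) = 5680 J.

W ≈ 5.68 kJ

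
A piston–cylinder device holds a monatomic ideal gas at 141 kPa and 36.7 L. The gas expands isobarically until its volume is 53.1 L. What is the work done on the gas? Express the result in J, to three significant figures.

Isobaric: W = P ΔV.
W = (141 kPa)(53.1 − 36.7 L) = (141)(16.4) = 2312 J.
Work on gas = −W_by = -2312 J.

W ≈ -2310 J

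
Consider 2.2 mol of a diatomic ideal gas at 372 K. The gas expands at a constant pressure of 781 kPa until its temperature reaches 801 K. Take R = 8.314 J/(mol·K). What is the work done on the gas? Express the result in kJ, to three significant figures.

Isobaric: W = P ΔV = nR ΔT.
W = (2.2)(8.314)(801 − 372) = 7847 J.
Work on gas = −W_by = -7847 J.

W ≈ -7.85 kJ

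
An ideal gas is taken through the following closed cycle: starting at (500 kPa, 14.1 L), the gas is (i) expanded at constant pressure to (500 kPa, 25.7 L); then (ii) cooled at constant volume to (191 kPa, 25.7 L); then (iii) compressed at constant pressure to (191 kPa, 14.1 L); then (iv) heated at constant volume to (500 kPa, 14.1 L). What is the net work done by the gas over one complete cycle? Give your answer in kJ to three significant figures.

W_net ≈ 3.58 kJ

Constant-volume legs do no work.
W(i) = (500)(25.7 − 14.1) = 5800 J; W(iii) = (191)(14.1 − 25.7) = -2216 J.
W_net = 5800 − 2216 = 3584 J (the clockwise enclosed area).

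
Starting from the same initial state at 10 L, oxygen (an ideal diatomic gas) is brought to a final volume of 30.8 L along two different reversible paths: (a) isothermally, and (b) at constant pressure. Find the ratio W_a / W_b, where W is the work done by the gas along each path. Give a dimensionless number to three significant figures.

Path (a) isothermal: W = P₁V₁ ln(V₂/V₁) → W_a/(P₁V₁) = 1.125.
Path (b) isobaric: W = P₁(V₂ − V₁) → W_b/(P₁V₁) = 2.08.
W_a / W_b = 1.125 / 2.08 = 0.5408.

W_a / W_b ≈ 0.541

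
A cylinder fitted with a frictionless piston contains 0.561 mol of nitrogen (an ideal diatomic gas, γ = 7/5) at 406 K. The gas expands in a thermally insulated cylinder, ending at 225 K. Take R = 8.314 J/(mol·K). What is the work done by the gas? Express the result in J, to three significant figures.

W ≈ 2110 J

Adiabatic ⇒ Q = 0, so W_by = −ΔU = nCᵥ(T₁ − T₂).
Cᵥ = 5R/2 = 20.79 J/(mol·K).
W = (0.561)(20.79)(406 − 225) = 2111 J.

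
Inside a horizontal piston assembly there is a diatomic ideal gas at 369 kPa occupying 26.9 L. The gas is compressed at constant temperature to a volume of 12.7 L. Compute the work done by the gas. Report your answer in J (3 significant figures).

W ≈ -7450 J

Isothermal: W = nRT ln(V₂/V₁) = P₁V₁ ln(V₂/V₁).
P₁V₁ = (369 kPa)(26.9 L) = 9926 J.
W = 9926 × ln(12.7/26.9) = 9926 × -0.7505
W_by_gas = -7450 J.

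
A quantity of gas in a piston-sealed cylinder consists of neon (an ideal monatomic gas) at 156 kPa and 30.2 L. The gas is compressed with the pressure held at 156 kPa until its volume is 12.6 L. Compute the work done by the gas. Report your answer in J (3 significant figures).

W ≈ -2750 J

Isobaric: W = P ΔV.
W = (156 kPa)(12.6 − 30.2 L) = (156)(-17.6) = -2746 J.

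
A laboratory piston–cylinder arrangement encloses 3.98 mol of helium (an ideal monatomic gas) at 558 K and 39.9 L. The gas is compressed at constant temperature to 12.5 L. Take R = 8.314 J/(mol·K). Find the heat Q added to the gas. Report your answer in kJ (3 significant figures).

Isothermal ⇒ ΔU = 0, so Q = W = nRT ln(V₂/V₁).
Q = (3.98)(8.314)(558) ln(12.5/39.9) = 18464 × -1.161 = -21430 J.

Q ≈ -21.4 kJ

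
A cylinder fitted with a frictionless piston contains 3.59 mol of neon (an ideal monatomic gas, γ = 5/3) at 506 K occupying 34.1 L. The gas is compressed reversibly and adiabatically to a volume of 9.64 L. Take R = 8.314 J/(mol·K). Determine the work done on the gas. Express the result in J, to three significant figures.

W ≈ 29900 J

Adiabatic: TV^(γ−1) = const with γ = 5/3.
T₂ = T₁ (V₁/V₂)^(γ−1) = 506 × (34.1/9.64)^0.667 = 506 × 2.322 = 1175 K.
W_by = nCᵥ(T₁ − T₂) = (3.59)(12.47)(506 − 1175) = -29939 J.
Work on gas = −W_by = 29939 J.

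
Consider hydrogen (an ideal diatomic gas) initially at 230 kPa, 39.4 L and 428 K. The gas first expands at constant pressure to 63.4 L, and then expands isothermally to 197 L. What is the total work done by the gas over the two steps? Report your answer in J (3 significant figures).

Step 1 (isobaric): W = PΔV = (230 kPa)(63.4 − 39.4 L) = 5520 J.
After step 1: P = 230 kPa, V = 63.4 L, T = 688.7 K.
Step 2 (isothermal): W = P₁V₁ ln(V₂/V₁) = (14582) ln(197/63.4) = 16532 J.
W_total = 5520 + 16532 = 22052 J.

W_total ≈ 22100 J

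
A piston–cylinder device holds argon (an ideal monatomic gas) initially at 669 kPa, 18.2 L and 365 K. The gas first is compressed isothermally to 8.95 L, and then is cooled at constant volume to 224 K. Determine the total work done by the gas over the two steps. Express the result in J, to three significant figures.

W_total ≈ -8640 J

Step 1 (isothermal): W = P₁V₁ ln(V₂/V₁) = (12176) ln(8.95/18.2) = -8642 J.
Step 2 (isochoric): W = 0 (constant volume).
W_total = -8642 + 0 = -8642 J.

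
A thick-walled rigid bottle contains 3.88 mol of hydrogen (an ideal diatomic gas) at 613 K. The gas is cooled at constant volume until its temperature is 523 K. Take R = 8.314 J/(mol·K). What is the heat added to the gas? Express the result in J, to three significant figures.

Constant volume ⇒ W = 0, so Q = ΔU = nCᵥΔT with Cᵥ = 5R/2 = 20.79 J/(mol·K).
ΔU = (3.88)(20.79)(523 − 613) = -7258 J.

Q ≈ -7260 J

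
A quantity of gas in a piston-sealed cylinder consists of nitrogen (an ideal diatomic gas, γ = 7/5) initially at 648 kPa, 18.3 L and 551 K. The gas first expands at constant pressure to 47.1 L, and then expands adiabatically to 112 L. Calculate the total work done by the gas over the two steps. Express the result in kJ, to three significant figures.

W_total ≈ 41.0 kJ

Step 1 (isobaric): W = PΔV = (648 kPa)(47.1 − 18.3 L) = 18662 J.
After step 1: P = 648 kPa, V = 47.1 L, T = 1418 K.
Step 2 (adiabatic): W = (P₁V₁ − P₂V₂)/(γ−1) = (30521 − 21583)/0.4 = 22344 J.
W_total = 18662 + 22344 = 41006 J.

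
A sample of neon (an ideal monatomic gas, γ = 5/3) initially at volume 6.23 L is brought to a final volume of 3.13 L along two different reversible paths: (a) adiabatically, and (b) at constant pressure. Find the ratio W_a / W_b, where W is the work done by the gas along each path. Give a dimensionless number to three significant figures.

Path (a) adiabatic: W = P₁V₁(1 − (V₁/V₂)^(γ−1))/(γ−1) → W_a/(P₁V₁) = -0.8735.
Path (b) isobaric: W = P₁(V₂ − V₁) → W_b/(P₁V₁) = -0.4976.
W_a / W_b = -0.8735 / -0.4976 = 1.755.

W_a / W_b ≈ 1.76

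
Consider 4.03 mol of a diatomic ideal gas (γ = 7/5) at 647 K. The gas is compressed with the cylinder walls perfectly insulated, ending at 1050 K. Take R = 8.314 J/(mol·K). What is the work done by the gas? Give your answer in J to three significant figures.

Adiabatic ⇒ Q = 0, so W_by = −ΔU = nCᵥ(T₁ − T₂).
Cᵥ = 5R/2 = 20.79 J/(mol·K).
W = (4.03)(20.79)(647 − 1050) = -33757 J.

W ≈ -33800 J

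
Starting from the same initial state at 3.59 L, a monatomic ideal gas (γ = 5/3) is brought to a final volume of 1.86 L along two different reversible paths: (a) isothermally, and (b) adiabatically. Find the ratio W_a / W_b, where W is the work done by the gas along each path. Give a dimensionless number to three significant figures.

Path (a) isothermal: W = P₁V₁ ln(V₂/V₁) → W_a/(P₁V₁) = -0.6576.
Path (b) adiabatic: W = P₁V₁(1 − (V₁/V₂)^(γ−1))/(γ−1) → W_b/(P₁V₁) = -0.8253.
W_a / W_b = -0.6576 / -0.8253 = 0.7968.

W_a / W_b ≈ 0.797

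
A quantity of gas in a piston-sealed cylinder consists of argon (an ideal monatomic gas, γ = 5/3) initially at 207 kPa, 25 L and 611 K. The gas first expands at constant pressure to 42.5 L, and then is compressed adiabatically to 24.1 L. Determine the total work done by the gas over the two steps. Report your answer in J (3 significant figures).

W_total ≈ -2440 J

Step 1 (isobaric): W = PΔV = (207 kPa)(42.5 − 25 L) = 3622 J.
After step 1: P = 207 kPa, V = 42.5 L, T = 1039 K.
Step 2 (adiabatic): W = (P₁V₁ − P₂V₂)/(γ−1) = (8798 − 12841)/0.667 = -6066 J.
W_total = 3622 − 6066 = -2443 J.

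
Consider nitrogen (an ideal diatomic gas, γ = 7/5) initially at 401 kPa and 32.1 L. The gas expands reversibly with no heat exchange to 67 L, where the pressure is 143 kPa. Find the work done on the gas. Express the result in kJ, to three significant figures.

Adiabatic: W = (P₁V₁ − P₂V₂)/(γ − 1) with γ = 7/5.
P₁V₁ = 12872 J, P₂V₂ = 9581 J.
W = (12872 − 9581) / 0.4 = 8228 J.
Work on gas = −W_by = -8228 J.

W ≈ -8.23 kJ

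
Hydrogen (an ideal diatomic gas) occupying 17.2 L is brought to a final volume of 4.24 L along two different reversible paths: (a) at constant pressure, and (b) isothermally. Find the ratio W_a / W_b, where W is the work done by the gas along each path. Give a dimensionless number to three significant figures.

W_a / W_b ≈ 0.538

Path (a) isobaric: W = P₁(V₂ − V₁) → W_a/(P₁V₁) = -0.7535.
Path (b) isothermal: W = P₁V₁ ln(V₂/V₁) → W_b/(P₁V₁) = -1.4.
W_a / W_b = -0.7535 / -1.4 = 0.5381.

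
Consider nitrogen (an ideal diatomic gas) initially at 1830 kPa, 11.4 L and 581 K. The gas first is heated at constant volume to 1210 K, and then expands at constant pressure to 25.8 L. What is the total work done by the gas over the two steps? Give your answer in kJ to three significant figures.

Step 1 (isochoric): W = 0 (constant volume).
After step 1: P = 3811 kPa (V unchanged).
Step 2 (isobaric): W = PΔV = (3811 kPa)(25.8 − 11.4 L) = 54881 J.
W_total = 0 + 54881 = 54881 J.

W_total ≈ 54.9 kJ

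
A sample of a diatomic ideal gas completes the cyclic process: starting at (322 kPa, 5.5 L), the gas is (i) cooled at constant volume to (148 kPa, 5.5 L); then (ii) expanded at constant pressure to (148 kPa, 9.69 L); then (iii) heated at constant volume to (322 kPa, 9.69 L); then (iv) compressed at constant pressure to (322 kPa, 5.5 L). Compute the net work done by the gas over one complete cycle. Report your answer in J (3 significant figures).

W_net ≈ -729 J

Constant-volume legs do no work.
W(ii) = (148)(9.69 − 5.5) = 620.1 J; W(iv) = (322)(5.5 − 9.69) = -1349 J.
W_net = 620.1 − 1349 = -729.1 J (the counter-clockwise enclosed area).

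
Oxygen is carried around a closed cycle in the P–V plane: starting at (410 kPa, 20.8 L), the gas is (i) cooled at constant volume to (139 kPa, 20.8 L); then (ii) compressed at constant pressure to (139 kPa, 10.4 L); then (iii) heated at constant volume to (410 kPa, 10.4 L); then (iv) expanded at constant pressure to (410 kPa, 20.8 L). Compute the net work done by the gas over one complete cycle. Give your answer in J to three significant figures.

Constant-volume legs do no work.
W(ii) = (139)(10.4 − 20.8) = -1446 J; W(iv) = (410)(20.8 − 10.4) = 4264 J.
W_net = -1446 + 4264 = 2818 J (the clockwise enclosed area).

W_net ≈ 2820 J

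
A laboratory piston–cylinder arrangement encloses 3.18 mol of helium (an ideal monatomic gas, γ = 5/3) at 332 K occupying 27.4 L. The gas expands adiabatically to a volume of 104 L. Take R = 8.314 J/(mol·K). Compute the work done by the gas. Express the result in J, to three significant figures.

Adiabatic: TV^(γ−1) = const with γ = 5/3.
T₂ = T₁ (V₁/V₂)^(γ−1) = 332 × (27.4/104)^0.667 = 332 × 0.411 = 136.4 K.
W_by = nCᵥ(T₁ − T₂) = (3.18)(12.47)(332 − 136.4) = 7755 J.

W ≈ 7760 J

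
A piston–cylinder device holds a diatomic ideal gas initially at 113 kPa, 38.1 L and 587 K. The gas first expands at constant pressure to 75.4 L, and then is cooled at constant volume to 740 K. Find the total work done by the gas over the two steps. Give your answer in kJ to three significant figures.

Step 1 (isobaric): W = PΔV = (113 kPa)(75.4 − 38.1 L) = 4215 J.
Step 2 (isochoric): W = 0 (constant volume).
W_total = 4215 + 0 = 4215 J.

W_total ≈ 4.21 kJ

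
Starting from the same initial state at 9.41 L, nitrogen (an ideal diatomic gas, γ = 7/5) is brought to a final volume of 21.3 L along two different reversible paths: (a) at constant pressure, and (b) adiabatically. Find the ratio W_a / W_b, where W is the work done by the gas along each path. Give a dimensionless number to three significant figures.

W_a / W_b ≈ 1.81

Path (a) isobaric: W = P₁(V₂ − V₁) → W_a/(P₁V₁) = 1.264.
Path (b) adiabatic: W = P₁V₁(1 − (V₁/V₂)^(γ−1))/(γ−1) → W_b/(P₁V₁) = 0.6969.
W_a / W_b = 1.264 / 0.6969 = 1.813.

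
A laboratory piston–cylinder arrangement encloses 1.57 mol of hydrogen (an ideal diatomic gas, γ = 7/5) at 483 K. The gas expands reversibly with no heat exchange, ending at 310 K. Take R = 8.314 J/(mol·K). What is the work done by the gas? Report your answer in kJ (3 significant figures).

Adiabatic ⇒ Q = 0, so W_by = −ΔU = nCᵥ(T₁ − T₂).
Cᵥ = 5R/2 = 20.79 J/(mol·K).
W = (1.57)(20.79)(483 − 310) = 5645 J.

W ≈ 5.65 kJ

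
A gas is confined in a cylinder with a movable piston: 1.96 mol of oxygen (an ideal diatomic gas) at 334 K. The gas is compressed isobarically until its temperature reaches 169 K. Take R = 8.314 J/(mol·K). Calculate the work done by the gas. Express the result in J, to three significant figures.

W ≈ -2690 J

Isobaric: W = P ΔV = nR ΔT.
W = (1.96)(8.314)(169 − 334) = -2689 J.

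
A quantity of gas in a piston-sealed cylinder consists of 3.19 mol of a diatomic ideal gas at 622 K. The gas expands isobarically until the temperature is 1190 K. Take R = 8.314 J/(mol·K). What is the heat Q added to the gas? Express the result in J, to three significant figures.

Q ≈ 52700 J

Isobaric: W = nRΔT = (3.19)(8.314)(568) = 15064 J.
ΔU = nCᵥΔT with Cᵥ = 5R/2: ΔU = (3.19)(20.79)(568) = 37661 J.
Q = ΔU + W = 37661 + 15064 = 52725 J.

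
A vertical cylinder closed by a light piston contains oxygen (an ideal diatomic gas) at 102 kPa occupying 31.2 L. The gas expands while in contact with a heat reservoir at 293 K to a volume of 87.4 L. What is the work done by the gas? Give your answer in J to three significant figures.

W ≈ 3280 J

Isothermal: W = nRT ln(V₂/V₁) = P₁V₁ ln(V₂/V₁).
P₁V₁ = (102 kPa)(31.2 L) = 3182 J.
W = 3182 × ln(87.4/31.2) = 3182 × 1.03
W_by_gas = 3278 J.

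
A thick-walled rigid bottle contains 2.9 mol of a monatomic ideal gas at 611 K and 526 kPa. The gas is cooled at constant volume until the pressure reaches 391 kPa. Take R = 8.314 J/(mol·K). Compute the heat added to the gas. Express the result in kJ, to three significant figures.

Q ≈ -5.67 kJ

Constant volume ⇒ W = 0, so Q = ΔU = nCᵥΔT with Cᵥ = 3R/2 = 12.47 J/(mol·K).
At constant V, T₂/T₁ = P₂/P₁ ⇒ ΔT = T₁(P₂/P₁ − 1) = 611·(391/526 − 1) = -156.8 K.
ΔU = (2.9)(12.47)(-156.8) = -5671 J.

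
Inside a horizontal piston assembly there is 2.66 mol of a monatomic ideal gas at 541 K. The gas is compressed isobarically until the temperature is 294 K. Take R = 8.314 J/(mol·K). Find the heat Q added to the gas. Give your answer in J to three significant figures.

Q ≈ -13700 J

Isobaric: W = nRΔT = (2.66)(8.314)(-247) = -5462 J.
ΔU = nCᵥΔT with Cᵥ = 3R/2: ΔU = (2.66)(12.47)(-247) = -8194 J.
Q = ΔU + W = -8194 − 5462 = -13656 J.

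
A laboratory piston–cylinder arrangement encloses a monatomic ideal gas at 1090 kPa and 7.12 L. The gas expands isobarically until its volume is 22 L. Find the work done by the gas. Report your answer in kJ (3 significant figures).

W ≈ 16.2 kJ

Isobaric: W = P ΔV.
W = (1090 kPa)(22 − 7.12 L) = (1090)(14.88) = 16219 J.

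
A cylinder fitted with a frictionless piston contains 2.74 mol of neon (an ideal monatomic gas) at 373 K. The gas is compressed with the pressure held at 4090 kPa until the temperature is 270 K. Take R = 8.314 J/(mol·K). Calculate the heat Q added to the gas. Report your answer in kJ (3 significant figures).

Isobaric: W = nRΔT = (2.74)(8.314)(-103) = -2346 J.
ΔU = nCᵥΔT with Cᵥ = 3R/2: ΔU = (2.74)(12.47)(-103) = -3520 J.
Q = ΔU + W = -3520 − 2346 = -5866 J.

Q ≈ -5.87 kJ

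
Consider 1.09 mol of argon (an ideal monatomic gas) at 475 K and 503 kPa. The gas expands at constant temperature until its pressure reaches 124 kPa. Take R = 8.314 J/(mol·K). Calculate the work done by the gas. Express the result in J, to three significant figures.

Isothermal process: W = nRT ln(V₂/V₁) = nRT ln(P₁/P₂).
W = (1.09)(8.314)(475) × ln(503/124)
  = 4305 × ln(4.056) = 4305 × 1.4
W_by_gas = 6028 J.

W ≈ 6030 J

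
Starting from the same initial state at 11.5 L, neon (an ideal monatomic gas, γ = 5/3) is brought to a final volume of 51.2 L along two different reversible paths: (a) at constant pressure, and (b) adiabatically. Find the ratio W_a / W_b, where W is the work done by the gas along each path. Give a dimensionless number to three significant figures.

W_a / W_b ≈ 3.65

Path (a) isobaric: W = P₁(V₂ − V₁) → W_a/(P₁V₁) = 3.452.
Path (b) adiabatic: W = P₁V₁(1 − (V₁/V₂)^(γ−1))/(γ−1) → W_b/(P₁V₁) = 0.9457.
W_a / W_b = 3.452 / 0.9457 = 3.65.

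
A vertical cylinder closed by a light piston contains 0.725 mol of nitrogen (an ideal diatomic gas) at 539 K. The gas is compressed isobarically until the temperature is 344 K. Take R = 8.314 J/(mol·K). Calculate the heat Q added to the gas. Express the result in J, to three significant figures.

Q ≈ -4110 J

Isobaric: W = nRΔT = (0.725)(8.314)(-195) = -1175 J.
ΔU = nCᵥΔT with Cᵥ = 5R/2: ΔU = (0.725)(20.79)(-195) = -2938 J.
Q = ΔU + W = -2938 − 1175 = -4114 J.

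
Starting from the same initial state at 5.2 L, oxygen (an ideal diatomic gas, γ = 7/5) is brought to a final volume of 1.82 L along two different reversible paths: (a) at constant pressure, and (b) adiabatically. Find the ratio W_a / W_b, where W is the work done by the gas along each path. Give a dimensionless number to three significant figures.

Path (a) isobaric: W = P₁(V₂ − V₁) → W_a/(P₁V₁) = -0.65.
Path (b) adiabatic: W = P₁V₁(1 − (V₁/V₂)^(γ−1))/(γ−1) → W_b/(P₁V₁) = -1.305.
W_a / W_b = -0.65 / -1.305 = 0.4982.

W_a / W_b ≈ 0.498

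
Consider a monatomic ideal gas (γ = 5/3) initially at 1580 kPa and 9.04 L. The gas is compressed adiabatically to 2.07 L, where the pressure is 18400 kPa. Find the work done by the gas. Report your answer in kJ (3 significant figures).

W ≈ -35.7 kJ

Adiabatic: W = (P₁V₁ − P₂V₂)/(γ − 1) with γ = 5/3.
P₁V₁ = 14283 J, P₂V₂ = 38088 J.
W = (14283 − 38088) / 0.6667 = -35707 J.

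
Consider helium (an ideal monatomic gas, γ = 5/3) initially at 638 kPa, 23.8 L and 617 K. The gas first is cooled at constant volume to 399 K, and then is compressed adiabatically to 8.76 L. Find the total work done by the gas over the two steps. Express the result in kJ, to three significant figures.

W_total ≈ -13.9 kJ

Step 1 (isochoric): W = 0 (constant volume).
After step 1: P = 412.6 kPa (V unchanged).
Step 2 (adiabatic): W = (P₁V₁ − P₂V₂)/(γ−1) = (9819 − 19119)/0.667 = -13950 J.
W_total = 0 − 13950 = -13950 J.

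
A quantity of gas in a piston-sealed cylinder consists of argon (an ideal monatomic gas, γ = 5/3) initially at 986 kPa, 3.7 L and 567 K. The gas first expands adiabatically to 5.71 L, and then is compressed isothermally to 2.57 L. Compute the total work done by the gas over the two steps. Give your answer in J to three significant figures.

W_total ≈ -806 J

Step 1 (adiabatic): W = (P₁V₁ − P₂V₂)/(γ−1) = (3648 − 2732)/0.667 = 1375 J.
After step 1: P = 478.4 kPa, V = 5.71 L, T = 424.6 K.
Step 2 (isothermal): W = P₁V₁ ln(V₂/V₁) = (2732) ln(2.57/5.71) = -2181 J.
W_total = 1375 − 2181 = -806.3 J.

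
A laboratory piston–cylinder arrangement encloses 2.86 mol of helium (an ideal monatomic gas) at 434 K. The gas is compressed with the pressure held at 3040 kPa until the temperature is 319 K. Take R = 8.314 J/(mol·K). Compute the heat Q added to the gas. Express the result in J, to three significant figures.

Q ≈ -6840 J

Isobaric: W = nRΔT = (2.86)(8.314)(-115) = -2734 J.
ΔU = nCᵥΔT with Cᵥ = 3R/2: ΔU = (2.86)(12.47)(-115) = -4102 J.
Q = ΔU + W = -4102 − 2734 = -6836 J.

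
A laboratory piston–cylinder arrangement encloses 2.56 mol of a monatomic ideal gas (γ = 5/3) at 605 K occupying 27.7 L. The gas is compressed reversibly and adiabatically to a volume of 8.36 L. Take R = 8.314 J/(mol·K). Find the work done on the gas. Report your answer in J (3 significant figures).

Adiabatic: TV^(γ−1) = const with γ = 5/3.
T₂ = T₁ (V₁/V₂)^(γ−1) = 605 × (27.7/8.36)^0.667 = 605 × 2.223 = 1345 K.
W_by = nCᵥ(T₁ − T₂) = (2.56)(12.47)(605 − 1345) = -23613 J.
Work on gas = −W_by = 23613 J.

W ≈ 23600 J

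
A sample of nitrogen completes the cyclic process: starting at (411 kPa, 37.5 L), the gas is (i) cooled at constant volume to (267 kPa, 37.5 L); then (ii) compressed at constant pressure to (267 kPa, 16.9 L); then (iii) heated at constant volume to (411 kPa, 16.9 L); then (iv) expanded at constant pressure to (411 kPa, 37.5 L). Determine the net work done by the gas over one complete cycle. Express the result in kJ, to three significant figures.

Constant-volume legs do no work.
W(ii) = (267)(16.9 − 37.5) = -5500 J; W(iv) = (411)(37.5 − 16.9) = 8467 J.
W_net = -5500 + 8467 = 2966 J (the clockwise enclosed area).

W_net ≈ 2.97 kJ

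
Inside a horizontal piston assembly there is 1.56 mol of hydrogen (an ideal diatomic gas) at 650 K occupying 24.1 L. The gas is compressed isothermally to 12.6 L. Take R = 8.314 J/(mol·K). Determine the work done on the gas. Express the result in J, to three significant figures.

W ≈ 5470 J

Isothermal: W = nRT ln(V₂/V₁).
W = (1.56)(8.314)(650) × ln(12.6/24.1)
  = 8430 × -0.6485
W_by_gas = -5467 J; work on gas = −W_by = 5467 J.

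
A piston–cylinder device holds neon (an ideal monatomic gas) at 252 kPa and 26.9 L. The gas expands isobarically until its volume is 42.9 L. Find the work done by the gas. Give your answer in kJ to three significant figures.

W ≈ 4.03 kJ

Isobaric: W = P ΔV.
W = (252 kPa)(42.9 − 26.9 L) = (252)(16) = 4032 J.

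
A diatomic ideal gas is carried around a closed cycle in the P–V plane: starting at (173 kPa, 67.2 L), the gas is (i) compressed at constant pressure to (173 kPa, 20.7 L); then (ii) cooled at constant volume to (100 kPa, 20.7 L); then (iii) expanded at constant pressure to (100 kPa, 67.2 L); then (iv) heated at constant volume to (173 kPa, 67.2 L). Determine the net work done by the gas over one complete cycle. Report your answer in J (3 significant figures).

Constant-volume legs do no work.
W(i) = (173)(20.7 − 67.2) = -8044 J; W(iii) = (100)(67.2 − 20.7) = 4650 J.
W_net = -8044 + 4650 = -3394 J (the counter-clockwise enclosed area).

W_net ≈ -3390 J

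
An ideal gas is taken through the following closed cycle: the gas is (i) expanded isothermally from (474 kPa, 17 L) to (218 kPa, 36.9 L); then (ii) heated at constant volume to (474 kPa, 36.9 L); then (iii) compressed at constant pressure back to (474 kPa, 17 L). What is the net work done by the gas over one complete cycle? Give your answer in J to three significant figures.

Leg (i): W = PᵢVᵢ ln(V_f/Vᵢ) = (8058) ln(36.9/17) = 6245 J.
Leg (ii): W = 0.
Leg (iii): W = PΔV = (474)(17 − 36.9) = -9433 J.
W_net = 6245 − 9433 = -3188 J.

W_net ≈ -3190 J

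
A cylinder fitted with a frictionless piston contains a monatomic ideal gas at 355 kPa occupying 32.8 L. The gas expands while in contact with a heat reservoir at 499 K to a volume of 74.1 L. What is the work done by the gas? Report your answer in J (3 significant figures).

Isothermal: W = nRT ln(V₂/V₁) = P₁V₁ ln(V₂/V₁).
P₁V₁ = (355 kPa)(32.8 L) = 11644 J.
W = 11644 × ln(74.1/32.8) = 11644 × 0.815
W_by_gas = 9490 J.

W ≈ 9490 J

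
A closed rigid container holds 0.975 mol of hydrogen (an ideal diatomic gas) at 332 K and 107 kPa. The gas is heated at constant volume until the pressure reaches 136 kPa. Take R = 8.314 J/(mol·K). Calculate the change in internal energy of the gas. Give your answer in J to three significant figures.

ΔU ≈ 1820 J

Constant volume ⇒ W = 0, so Q = ΔU = nCᵥΔT with Cᵥ = 5R/2 = 20.79 J/(mol·K).
At constant V, T₂/T₁ = P₂/P₁ ⇒ ΔT = T₁(P₂/P₁ − 1) = 332·(136/107 − 1) = 89.98 K.
ΔU = (0.975)(20.79)(89.98) = 1824 J.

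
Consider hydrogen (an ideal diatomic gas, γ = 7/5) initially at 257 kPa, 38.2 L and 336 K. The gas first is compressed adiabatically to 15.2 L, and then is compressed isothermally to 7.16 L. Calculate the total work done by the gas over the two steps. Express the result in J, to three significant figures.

Step 1 (adiabatic): W = (P₁V₁ − P₂V₂)/(γ−1) = (9817 − 14193)/0.4 = -10940 J.
After step 1: P = 933.8 kPa, V = 15.2 L, T = 485.8 K.
Step 2 (isothermal): W = P₁V₁ ln(V₂/V₁) = (14193) ln(7.16/15.2) = -10685 J.
W_total = -10940 − 10685 = -21624 J.

W_total ≈ -21600 J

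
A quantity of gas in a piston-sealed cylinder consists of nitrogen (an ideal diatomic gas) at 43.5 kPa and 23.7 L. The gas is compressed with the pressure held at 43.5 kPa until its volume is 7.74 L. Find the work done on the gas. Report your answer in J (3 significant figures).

W ≈ 694 J

Isobaric: W = P ΔV.
W = (43.5 kPa)(7.74 − 23.7 L) = (43.5)(-15.96) = -694.3 J.
Work on gas = −W_by = 694.3 J.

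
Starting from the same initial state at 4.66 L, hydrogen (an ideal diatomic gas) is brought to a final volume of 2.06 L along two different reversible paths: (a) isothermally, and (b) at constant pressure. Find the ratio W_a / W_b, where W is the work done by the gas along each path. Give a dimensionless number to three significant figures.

W_a / W_b ≈ 1.46

Path (a) isothermal: W = P₁V₁ ln(V₂/V₁) → W_a/(P₁V₁) = -0.8163.
Path (b) isobaric: W = P₁(V₂ − V₁) → W_b/(P₁V₁) = -0.5579.
W_a / W_b = -0.8163 / -0.5579 = 1.463.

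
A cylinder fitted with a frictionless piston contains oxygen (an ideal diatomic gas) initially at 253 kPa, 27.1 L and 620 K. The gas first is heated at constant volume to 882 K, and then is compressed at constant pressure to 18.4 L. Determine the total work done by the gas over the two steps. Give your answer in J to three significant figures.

Step 1 (isochoric): W = 0 (constant volume).
After step 1: P = 359.9 kPa (V unchanged).
Step 2 (isobaric): W = PΔV = (359.9 kPa)(18.4 − 27.1 L) = -3131 J.
W_total = 0 − 3131 = -3131 J.

W_total ≈ -3130 J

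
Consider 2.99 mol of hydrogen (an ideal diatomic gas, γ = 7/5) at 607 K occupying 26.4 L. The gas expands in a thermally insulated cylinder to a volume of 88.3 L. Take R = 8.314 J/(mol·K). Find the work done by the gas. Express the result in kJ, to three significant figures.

Adiabatic: TV^(γ−1) = const with γ = 7/5.
T₂ = T₁ (V₁/V₂)^(γ−1) = 607 × (26.4/88.3)^0.4 = 607 × 0.617 = 374.5 K.
W_by = nCᵥ(T₁ − T₂) = (2.99)(20.79)(607 − 374.5) = 14450 J.

W ≈ 14.4 kJ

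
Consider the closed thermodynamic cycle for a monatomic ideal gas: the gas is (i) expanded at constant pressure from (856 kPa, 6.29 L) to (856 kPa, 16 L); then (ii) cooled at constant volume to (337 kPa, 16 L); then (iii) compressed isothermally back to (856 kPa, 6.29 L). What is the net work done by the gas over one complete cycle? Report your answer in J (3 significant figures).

Leg (i): W = PΔV = (856)(16 − 6.29) = 8312 J.
Leg (ii): W = 0.
Leg (iii): W = PᵢVᵢ ln(V_f/Vᵢ) = (5392) ln(6.29/16) = -5034 J.
W_net = 8312 − 5034 = 3278 J.

W_net ≈ 3280 J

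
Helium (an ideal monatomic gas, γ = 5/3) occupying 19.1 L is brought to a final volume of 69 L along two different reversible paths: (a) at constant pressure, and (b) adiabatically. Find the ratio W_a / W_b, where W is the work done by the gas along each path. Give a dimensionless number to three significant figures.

Path (a) isobaric: W = P₁(V₂ − V₁) → W_a/(P₁V₁) = 2.613.
Path (b) adiabatic: W = P₁V₁(1 − (V₁/V₂)^(γ−1))/(γ−1) → W_b/(P₁V₁) = 0.8629.
W_a / W_b = 2.613 / 0.8629 = 3.028.

W_a / W_b ≈ 3.03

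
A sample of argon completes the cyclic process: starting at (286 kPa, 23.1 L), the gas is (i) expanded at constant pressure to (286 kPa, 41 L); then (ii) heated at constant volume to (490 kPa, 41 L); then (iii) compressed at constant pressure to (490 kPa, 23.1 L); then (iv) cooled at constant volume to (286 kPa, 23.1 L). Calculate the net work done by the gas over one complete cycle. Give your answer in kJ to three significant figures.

Constant-volume legs do no work.
W(i) = (286)(41 − 23.1) = 5119 J; W(iii) = (490)(23.1 − 41) = -8771 J.
W_net = 5119 − 8771 = -3652 J (the counter-clockwise enclosed area).

W_net ≈ -3.65 kJ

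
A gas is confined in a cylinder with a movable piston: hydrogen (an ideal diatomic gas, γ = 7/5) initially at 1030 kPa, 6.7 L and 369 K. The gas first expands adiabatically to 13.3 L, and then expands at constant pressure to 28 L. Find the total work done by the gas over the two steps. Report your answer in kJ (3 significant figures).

Step 1 (adiabatic): W = (P₁V₁ − P₂V₂)/(γ−1) = (6901 − 5246)/0.4 = 4138 J.
After step 1: P = 394.4 kPa, V = 13.3 L, T = 280.5 K.
Step 2 (isobaric): W = PΔV = (394.4 kPa)(28 − 13.3 L) = 5798 J.
W_total = 4138 + 5798 = 9936 J.

W_total ≈ 9.94 kJ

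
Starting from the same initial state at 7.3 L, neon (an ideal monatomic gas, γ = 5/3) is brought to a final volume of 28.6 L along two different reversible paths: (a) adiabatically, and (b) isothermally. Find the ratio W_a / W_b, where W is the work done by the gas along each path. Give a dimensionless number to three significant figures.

W_a / W_b ≈ 0.656

Path (a) adiabatic: W = P₁V₁(1 − (V₁/V₂)^(γ−1))/(γ−1) → W_a/(P₁V₁) = 0.8964.
Path (b) isothermal: W = P₁V₁ ln(V₂/V₁) → W_b/(P₁V₁) = 1.366.
W_a / W_b = 0.8964 / 1.366 = 0.6565.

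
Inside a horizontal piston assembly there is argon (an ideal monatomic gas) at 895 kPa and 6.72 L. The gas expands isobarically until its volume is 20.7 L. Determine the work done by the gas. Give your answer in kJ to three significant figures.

W ≈ 12.5 kJ

Isobaric: W = P ΔV.
W = (895 kPa)(20.7 − 6.72 L) = (895)(13.98) = 12512 J.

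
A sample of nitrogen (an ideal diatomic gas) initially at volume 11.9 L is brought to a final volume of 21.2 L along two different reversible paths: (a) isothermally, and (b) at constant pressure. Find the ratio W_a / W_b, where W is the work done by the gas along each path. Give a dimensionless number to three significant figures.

W_a / W_b ≈ 0.739

Path (a) isothermal: W = P₁V₁ ln(V₂/V₁) → W_a/(P₁V₁) = 0.5775.
Path (b) isobaric: W = P₁(V₂ − V₁) → W_b/(P₁V₁) = 0.7815.
W_a / W_b = 0.5775 / 0.7815 = 0.7389.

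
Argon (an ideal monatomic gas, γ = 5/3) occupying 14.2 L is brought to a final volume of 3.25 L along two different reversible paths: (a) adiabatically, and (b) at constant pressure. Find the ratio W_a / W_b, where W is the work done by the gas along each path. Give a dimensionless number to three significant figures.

W_a / W_b ≈ 3.25

Path (a) adiabatic: W = P₁V₁(1 − (V₁/V₂)^(γ−1))/(γ−1) → W_a/(P₁V₁) = -2.509.
Path (b) isobaric: W = P₁(V₂ − V₁) → W_b/(P₁V₁) = -0.7711.
W_a / W_b = -2.509 / -0.7711 = 3.254.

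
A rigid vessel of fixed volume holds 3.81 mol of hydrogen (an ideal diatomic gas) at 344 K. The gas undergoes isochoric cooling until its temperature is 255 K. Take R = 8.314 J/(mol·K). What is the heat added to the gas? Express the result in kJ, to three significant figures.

Constant volume ⇒ W = 0, so Q = ΔU = nCᵥΔT with Cᵥ = 5R/2 = 20.79 J/(mol·K).
ΔU = (3.81)(20.79)(255 − 344) = -7048 J.

Q ≈ -7.05 kJ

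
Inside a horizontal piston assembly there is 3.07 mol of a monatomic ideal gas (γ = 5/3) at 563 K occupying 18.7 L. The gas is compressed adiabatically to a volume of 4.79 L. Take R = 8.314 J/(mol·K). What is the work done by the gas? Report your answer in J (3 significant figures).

Adiabatic: TV^(γ−1) = const with γ = 5/3.
T₂ = T₁ (V₁/V₂)^(γ−1) = 563 × (18.7/4.79)^0.667 = 563 × 2.479 = 1396 K.
W_by = nCᵥ(T₁ − T₂) = (3.07)(12.47)(563 − 1396) = -31887 J.

W ≈ -31900 J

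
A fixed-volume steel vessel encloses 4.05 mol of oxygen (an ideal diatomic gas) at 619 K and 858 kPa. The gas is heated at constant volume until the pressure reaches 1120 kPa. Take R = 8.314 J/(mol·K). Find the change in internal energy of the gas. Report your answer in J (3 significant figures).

Constant volume ⇒ W = 0, so Q = ΔU = nCᵥΔT with Cᵥ = 5R/2 = 20.79 J/(mol·K).
At constant V, T₂/T₁ = P₂/P₁ ⇒ ΔT = T₁(P₂/P₁ − 1) = 619·(1120/858 − 1) = 189 K.
ΔU = (4.05)(20.79)(189) = 15911 J.

ΔU ≈ 15900 J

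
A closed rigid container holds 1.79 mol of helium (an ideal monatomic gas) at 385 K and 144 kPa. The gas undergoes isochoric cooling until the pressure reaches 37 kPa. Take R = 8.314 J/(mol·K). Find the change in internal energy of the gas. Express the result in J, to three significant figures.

ΔU ≈ -6390 J

Constant volume ⇒ W = 0, so Q = ΔU = nCᵥΔT with Cᵥ = 3R/2 = 12.47 J/(mol·K).
At constant V, T₂/T₁ = P₂/P₁ ⇒ ΔT = T₁(P₂/P₁ − 1) = 385·(37/144 − 1) = -286.1 K.
ΔU = (1.79)(12.47)(-286.1) = -6386 J.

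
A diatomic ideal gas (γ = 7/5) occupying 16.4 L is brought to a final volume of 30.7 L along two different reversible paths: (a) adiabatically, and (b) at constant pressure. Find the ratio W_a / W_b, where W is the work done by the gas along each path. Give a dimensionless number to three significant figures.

Path (a) adiabatic: W = P₁V₁(1 − (V₁/V₂)^(γ−1))/(γ−1) → W_a/(P₁V₁) = 0.5545.
Path (b) isobaric: W = P₁(V₂ − V₁) → W_b/(P₁V₁) = 0.872.
W_a / W_b = 0.5545 / 0.872 = 0.636.

W_a / W_b ≈ 0.636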